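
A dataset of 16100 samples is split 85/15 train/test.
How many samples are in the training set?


Test set = 16100 * 15% = 2415. Training set = 16100 - 2415 = 13685.

13685


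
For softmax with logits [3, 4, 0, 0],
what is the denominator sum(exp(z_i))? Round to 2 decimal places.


Denom = e^3=20.0855 + e^4=54.5982 + e^0=1.0000 + e^0=1.0000. Sum = 76.6837, which rounds to 76.68.

76.68


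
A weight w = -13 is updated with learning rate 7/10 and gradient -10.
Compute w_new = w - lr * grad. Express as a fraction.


w_new = -13 - 7/10 * -10 = -13 - -7 = -6.

-6


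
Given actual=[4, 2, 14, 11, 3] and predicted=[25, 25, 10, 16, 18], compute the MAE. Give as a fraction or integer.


MAE = (1/5) * (|4-25|=21 + |2-25|=23 + |14-10|=4 + |11-16|=5 + |3-18|=15). Sum = 68. MAE = 68/5.

68/5


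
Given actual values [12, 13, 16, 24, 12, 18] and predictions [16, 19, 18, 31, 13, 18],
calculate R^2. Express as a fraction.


Mean(y) = 95/6. SS_res = 106. SS_tot = 653/6. R^2 = 1 - 106/(653/6) = 17/653.

17/653


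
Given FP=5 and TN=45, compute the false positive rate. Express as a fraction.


FPR = FP / (FP + TN) = 5 / 50 = 1/10.

1/10


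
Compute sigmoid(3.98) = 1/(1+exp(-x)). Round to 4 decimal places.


sigma(3.98) = 1/(1+e^(-3.98)) = 1/(1+0.018686) = 1/1.018686 = 0.9817.

0.9817


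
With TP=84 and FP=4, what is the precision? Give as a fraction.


Precision = TP / (TP + FP) = 84 / 88 = 21/22.

21/22


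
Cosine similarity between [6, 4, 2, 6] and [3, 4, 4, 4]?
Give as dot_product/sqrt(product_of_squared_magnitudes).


dot = 66. |a|^2 = 92, |b|^2 = 57. cos = 66/sqrt(5244).

66/sqrt(5244)


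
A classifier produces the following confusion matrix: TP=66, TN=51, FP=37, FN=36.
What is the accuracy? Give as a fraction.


Accuracy = (TP + TN) / (TP + TN + FP + FN) = (66 + 51) / 190 = 117/190.

117/190


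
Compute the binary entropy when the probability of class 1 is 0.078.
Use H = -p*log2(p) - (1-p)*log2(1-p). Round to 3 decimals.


H = -0.078*log2(0.078) - 0.922*log2(0.922) = 0.395.

0.395


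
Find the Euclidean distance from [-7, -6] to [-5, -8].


d = sqrt(sum of squared differences). (-7--5)^2=4, (-6--8)^2=4. Sum = 8.

sqrt(8)


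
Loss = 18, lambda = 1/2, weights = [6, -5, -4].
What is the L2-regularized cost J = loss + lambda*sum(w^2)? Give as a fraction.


L2 sq norm = sum(w^2) = 77. J = 18 + 1/2 * 77 = 113/2.

113/2


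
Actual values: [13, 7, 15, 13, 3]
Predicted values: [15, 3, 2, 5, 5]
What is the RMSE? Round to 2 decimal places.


MSE = 51.4000. RMSE = sqrt(51.4000) = 7.17.

7.17


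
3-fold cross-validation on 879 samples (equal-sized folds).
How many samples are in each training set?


Each validation fold has 879/3 = 293 samples. Training set = 879 - 293 = 586.

586


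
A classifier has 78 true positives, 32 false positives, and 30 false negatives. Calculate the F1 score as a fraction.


Precision = 78/110 = 39/55. Recall = 78/108 = 13/18. F1 = 2*P*R/(P+R) = 78/109.

78/109


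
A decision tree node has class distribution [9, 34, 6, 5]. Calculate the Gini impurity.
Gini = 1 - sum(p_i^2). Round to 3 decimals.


Total = 54. Proportions: 9/54, 34/54, 6/54, 5/54. sum(p_i^2) = 0.4451. Gini = 1 - 0.4451 = 0.5549, which rounds to 0.555.

0.555


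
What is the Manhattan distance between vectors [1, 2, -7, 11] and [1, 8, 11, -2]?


d = sum of absolute differences: |1-1|=0 + |2-8|=6 + |-7-11|=18 + |11--2|=13 = 37.

37


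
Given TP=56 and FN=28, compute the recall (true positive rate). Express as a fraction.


Recall = TP / (TP + FN) = 56 / 84 = 2/3.

2/3


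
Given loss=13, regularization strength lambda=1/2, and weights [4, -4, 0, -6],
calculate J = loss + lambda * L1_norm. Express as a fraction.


L1 norm = sum(|w|) = 14. J = 13 + 1/2 * 14 = 20.

20


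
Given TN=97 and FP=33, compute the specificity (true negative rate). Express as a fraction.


Specificity = TN / (TN + FP) = 97 / 130 = 97/130.

97/130


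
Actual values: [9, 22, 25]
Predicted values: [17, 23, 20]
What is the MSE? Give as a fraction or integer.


MSE = (1/3) * ((9-17)^2=64 + (22-23)^2=1 + (25-20)^2=25). Sum = 90. MSE = 30.

30


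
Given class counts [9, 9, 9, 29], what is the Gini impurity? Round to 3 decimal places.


Total = 56. Proportions: 9/56, 9/56, 9/56, 29/56. sum(p_i^2) = 0.3457. Gini = 1 - 0.3457 = 0.6543, which rounds to 0.654.

0.654


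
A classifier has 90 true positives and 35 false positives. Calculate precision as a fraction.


Precision = TP / (TP + FP) = 90 / 125 = 18/25.

18/25


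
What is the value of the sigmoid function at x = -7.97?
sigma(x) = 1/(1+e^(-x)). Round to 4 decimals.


sigma(-7.97) = 1/(1+e^(7.97)) = 1/(1+2892.857364) = 1/2893.857364 = 0.0003.

0.0003


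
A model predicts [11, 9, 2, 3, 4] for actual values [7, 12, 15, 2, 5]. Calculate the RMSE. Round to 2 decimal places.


MSE = 39.2000. RMSE = sqrt(39.2000) = 6.26.

6.26


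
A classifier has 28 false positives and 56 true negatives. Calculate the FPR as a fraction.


FPR = FP / (FP + TN) = 28 / 84 = 1/3.

1/3


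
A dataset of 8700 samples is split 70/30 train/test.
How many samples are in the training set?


Test set = 8700 * 30% = 2610. Training set = 8700 - 2610 = 6090.

6090


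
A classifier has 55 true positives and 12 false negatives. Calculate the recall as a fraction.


Recall = TP / (TP + FN) = 55 / 67 = 55/67.

55/67


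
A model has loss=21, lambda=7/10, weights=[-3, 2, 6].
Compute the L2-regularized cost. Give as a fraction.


L2 sq norm = sum(w^2) = 49. J = 21 + 7/10 * 49 = 553/10.

553/10


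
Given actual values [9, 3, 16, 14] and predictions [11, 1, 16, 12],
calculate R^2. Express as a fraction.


Mean(y) = 21/2. SS_res = 12. SS_tot = 101. R^2 = 1 - 12/(101) = 89/101.

89/101


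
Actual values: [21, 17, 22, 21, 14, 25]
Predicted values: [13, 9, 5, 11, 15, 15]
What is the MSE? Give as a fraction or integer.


MSE = (1/6) * ((21-13)^2=64 + (17-9)^2=64 + (22-5)^2=289 + (21-11)^2=100 + (14-15)^2=1 + (25-15)^2=100). Sum = 618. MSE = 103.

103


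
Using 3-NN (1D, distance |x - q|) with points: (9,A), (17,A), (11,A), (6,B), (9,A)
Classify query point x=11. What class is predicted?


Distances: |9-11|=2, |17-11|=6, |11-11|=0, |6-11|=5, |9-11|=2. 3 nearest: (11,A), (9,A), (9,A). Counts: {'A': 3}. Majority class: A.

A


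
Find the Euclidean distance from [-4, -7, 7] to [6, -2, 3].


d = sqrt(sum of squared differences). (-4-6)^2=100, (-7--2)^2=25, (7-3)^2=16. Sum = 141.

sqrt(141)


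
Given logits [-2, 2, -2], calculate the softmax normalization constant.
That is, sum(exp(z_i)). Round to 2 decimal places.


Denom = e^-2=0.1353 + e^2=7.3891 + e^-2=0.1353. Sum = 7.6597, which rounds to 7.66.

7.66


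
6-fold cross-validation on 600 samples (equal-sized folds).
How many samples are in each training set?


Each validation fold has 600/6 = 100 samples. Training set = 600 - 100 = 500.

500


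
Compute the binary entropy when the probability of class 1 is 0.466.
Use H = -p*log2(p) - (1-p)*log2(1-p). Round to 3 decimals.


H = -0.466*log2(0.466) - 0.534*log2(0.534) = 0.997.

0.997


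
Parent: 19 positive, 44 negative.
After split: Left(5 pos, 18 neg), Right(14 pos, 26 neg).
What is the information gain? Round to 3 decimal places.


H(parent) = 0.8832. H(left) = 0.7554, H(right) = 0.9341. Weighted = (23/63)*0.7554 + (40/63)*0.9341 = 0.8689. IG = 0.8832 - 0.8689 = 0.0143, which rounds to 0.014.

0.014


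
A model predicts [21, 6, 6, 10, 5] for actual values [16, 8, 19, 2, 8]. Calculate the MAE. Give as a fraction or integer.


MAE = (1/5) * (|16-21|=5 + |8-6|=2 + |19-6|=13 + |2-10|=8 + |8-5|=3). Sum = 31. MAE = 31/5.

31/5


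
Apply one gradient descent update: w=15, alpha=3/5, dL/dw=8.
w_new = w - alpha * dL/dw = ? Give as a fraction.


w_new = 15 - 3/5 * 8 = 15 - 24/5 = 51/5.

51/5


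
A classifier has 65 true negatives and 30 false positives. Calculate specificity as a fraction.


Specificity = TN / (TN + FP) = 65 / 95 = 13/19.

13/19


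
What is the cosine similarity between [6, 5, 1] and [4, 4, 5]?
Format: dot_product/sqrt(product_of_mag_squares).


dot = 49. |a|^2 = 62, |b|^2 = 57. cos = 49/sqrt(3534).

49/sqrt(3534)


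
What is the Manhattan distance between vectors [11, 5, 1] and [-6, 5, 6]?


d = sum of absolute differences: |11--6|=17 + |5-5|=0 + |1-6|=5 = 22.

22


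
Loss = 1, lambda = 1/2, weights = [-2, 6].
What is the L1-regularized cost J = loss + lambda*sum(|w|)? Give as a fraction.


L1 norm = sum(|w|) = 8. J = 1 + 1/2 * 8 = 5.

5


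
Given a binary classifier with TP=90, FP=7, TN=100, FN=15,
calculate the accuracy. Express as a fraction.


Accuracy = (TP + TN) / (TP + TN + FP + FN) = (90 + 100) / 212 = 95/106.

95/106


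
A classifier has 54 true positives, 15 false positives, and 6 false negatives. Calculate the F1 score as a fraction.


Precision = 54/69 = 18/23. Recall = 54/60 = 9/10. F1 = 2*P*R/(P+R) = 36/43.

36/43


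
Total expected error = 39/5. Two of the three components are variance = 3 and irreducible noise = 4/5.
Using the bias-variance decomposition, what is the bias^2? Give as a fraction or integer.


Total error = bias^2 + variance + irreducible noise. So bias^2 = 39/5 - 3 - 4/5 = 4.

4


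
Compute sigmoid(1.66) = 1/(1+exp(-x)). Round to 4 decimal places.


sigma(1.66) = 1/(1+e^(-1.66)) = 1/(1+0.190139) = 1/1.190139 = 0.8402.

0.8402


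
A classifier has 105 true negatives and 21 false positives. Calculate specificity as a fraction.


Specificity = TN / (TN + FP) = 105 / 126 = 5/6.

5/6


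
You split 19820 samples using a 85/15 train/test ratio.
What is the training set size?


Test set = 19820 * 15% = 2973. Training set = 19820 - 2973 = 16847.

16847


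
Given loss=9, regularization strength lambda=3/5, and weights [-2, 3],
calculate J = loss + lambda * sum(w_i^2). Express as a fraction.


L2 sq norm = sum(w^2) = 13. J = 9 + 3/5 * 13 = 84/5.

84/5


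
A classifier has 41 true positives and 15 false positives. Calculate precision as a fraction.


Precision = TP / (TP + FP) = 41 / 56 = 41/56.

41/56


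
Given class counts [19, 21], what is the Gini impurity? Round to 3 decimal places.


Total = 40. Proportions: 19/40, 21/40. sum(p_i^2) = 0.5012. Gini = 1 - 0.5012 = 0.4988, which rounds to 0.499.

0.499


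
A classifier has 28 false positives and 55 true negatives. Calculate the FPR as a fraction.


FPR = FP / (FP + TN) = 28 / 83 = 28/83.

28/83


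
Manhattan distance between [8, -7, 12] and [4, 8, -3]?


d = sum of absolute differences: |8-4|=4 + |-7-8|=15 + |12--3|=15 = 34.

34


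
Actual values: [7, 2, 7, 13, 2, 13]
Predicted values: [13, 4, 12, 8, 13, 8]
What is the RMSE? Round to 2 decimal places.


MSE = 39.3333. RMSE = sqrt(39.3333) = 6.27.

6.27


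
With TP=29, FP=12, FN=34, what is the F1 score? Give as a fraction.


Precision = 29/41 = 29/41. Recall = 29/63 = 29/63. F1 = 2*P*R/(P+R) = 29/52.

29/52


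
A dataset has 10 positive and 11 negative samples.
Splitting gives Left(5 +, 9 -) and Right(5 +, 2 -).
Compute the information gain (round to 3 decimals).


H(parent) = 0.9984. H(left) = 0.9403, H(right) = 0.8631. Weighted = (14/21)*0.9403 + (7/21)*0.8631 = 0.9146. IG = 0.9984 - 0.9146 = 0.0838, which rounds to 0.084.

0.084


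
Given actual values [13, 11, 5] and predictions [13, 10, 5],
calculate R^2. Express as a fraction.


Mean(y) = 29/3. SS_res = 1. SS_tot = 104/3. R^2 = 1 - 1/(104/3) = 101/104.

101/104


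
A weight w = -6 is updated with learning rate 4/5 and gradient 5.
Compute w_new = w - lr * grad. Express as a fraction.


w_new = -6 - 4/5 * 5 = -6 - 4 = -10.

-10


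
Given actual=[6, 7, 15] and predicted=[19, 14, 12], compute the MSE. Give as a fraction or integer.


MSE = (1/3) * ((6-19)^2=169 + (7-14)^2=49 + (15-12)^2=9). Sum = 227. MSE = 227/3.

227/3


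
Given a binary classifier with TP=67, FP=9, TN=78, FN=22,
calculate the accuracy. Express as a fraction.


Accuracy = (TP + TN) / (TP + TN + FP + FN) = (67 + 78) / 176 = 145/176.

145/176


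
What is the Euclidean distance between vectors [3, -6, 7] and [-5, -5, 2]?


d = sqrt(sum of squared differences). (3--5)^2=64, (-6--5)^2=1, (7-2)^2=25. Sum = 90.

sqrt(90)


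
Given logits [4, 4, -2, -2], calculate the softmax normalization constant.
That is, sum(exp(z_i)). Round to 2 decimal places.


Denom = e^4=54.5982 + e^4=54.5982 + e^-2=0.1353 + e^-2=0.1353. Sum = 109.4670, which rounds to 109.47.

109.47


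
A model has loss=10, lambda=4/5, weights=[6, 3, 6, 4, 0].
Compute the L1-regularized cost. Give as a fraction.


L1 norm = sum(|w|) = 19. J = 10 + 4/5 * 19 = 126/5.

126/5


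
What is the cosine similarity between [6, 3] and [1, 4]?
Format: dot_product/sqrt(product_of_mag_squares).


dot = 18. |a|^2 = 45, |b|^2 = 17. cos = 18/sqrt(765).

18/sqrt(765)


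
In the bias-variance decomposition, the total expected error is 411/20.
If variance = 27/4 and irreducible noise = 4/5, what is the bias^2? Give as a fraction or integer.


Total error = bias^2 + variance + irreducible noise. So bias^2 = 411/20 - 27/4 - 4/5 = 13.

13


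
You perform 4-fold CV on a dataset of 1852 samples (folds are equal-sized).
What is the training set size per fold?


Each validation fold has 1852/4 = 463 samples. Training set = 1852 - 463 = 1389.

1389


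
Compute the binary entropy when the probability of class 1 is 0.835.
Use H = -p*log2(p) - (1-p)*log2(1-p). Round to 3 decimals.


H = -0.835*log2(0.835) - 0.165*log2(0.165) = 0.646.

0.646


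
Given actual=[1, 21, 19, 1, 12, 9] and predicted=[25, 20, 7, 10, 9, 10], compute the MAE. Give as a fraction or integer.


MAE = (1/6) * (|1-25|=24 + |21-20|=1 + |19-7|=12 + |1-10|=9 + |12-9|=3 + |9-10|=1). Sum = 50. MAE = 25/3.

25/3


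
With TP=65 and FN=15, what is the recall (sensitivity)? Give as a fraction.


Recall = TP / (TP + FN) = 65 / 80 = 13/16.

13/16


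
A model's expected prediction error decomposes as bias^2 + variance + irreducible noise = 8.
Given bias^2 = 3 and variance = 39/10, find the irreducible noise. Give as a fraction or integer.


Total error = bias^2 + variance + irreducible noise. So irreducible noise = 8 - 3 - 39/10 = 11/10.

11/10


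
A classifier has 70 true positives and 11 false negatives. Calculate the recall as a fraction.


Recall = TP / (TP + FN) = 70 / 81 = 70/81.

70/81


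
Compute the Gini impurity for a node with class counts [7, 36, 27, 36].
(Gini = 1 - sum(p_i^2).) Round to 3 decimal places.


Total = 106. Proportions: 7/106, 36/106, 27/106, 36/106. sum(p_i^2) = 0.2999. Gini = 1 - 0.2999 = 0.7001, which rounds to 0.700.

0.700


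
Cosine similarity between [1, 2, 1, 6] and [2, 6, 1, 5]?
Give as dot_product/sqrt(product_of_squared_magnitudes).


dot = 45. |a|^2 = 42, |b|^2 = 66. cos = 45/sqrt(2772).

45/sqrt(2772)


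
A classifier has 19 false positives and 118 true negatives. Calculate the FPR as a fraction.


FPR = FP / (FP + TN) = 19 / 137 = 19/137.

19/137


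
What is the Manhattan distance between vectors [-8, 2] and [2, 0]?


d = sum of absolute differences: |-8-2|=10 + |2-0|=2 = 12.

12


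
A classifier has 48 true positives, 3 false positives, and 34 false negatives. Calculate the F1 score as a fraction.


Precision = 48/51 = 16/17. Recall = 48/82 = 24/41. F1 = 2*P*R/(P+R) = 96/133.

96/133


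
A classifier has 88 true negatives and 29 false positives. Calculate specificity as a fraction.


Specificity = TN / (TN + FP) = 88 / 117 = 88/117.

88/117


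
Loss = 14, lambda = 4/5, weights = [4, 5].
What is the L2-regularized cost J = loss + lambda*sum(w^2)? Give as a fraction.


L2 sq norm = sum(w^2) = 41. J = 14 + 4/5 * 41 = 234/5.

234/5


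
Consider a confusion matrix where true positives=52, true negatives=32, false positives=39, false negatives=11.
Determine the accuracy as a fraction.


Accuracy = (TP + TN) / (TP + TN + FP + FN) = (52 + 32) / 134 = 42/67.

42/67


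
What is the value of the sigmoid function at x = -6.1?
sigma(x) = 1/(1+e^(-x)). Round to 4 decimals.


sigma(-6.1) = 1/(1+e^(6.1)) = 1/(1+445.857770) = 1/446.857770 = 0.0022.

0.0022


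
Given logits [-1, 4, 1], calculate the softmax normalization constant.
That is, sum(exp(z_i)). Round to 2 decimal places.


Denom = e^-1=0.3679 + e^4=54.5982 + e^1=2.7183. Sum = 57.6844, which rounds to 57.68.

57.68


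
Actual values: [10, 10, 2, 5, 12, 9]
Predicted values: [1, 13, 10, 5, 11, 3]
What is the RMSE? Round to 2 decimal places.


MSE = 31.8333. RMSE = sqrt(31.8333) = 5.64.

5.64


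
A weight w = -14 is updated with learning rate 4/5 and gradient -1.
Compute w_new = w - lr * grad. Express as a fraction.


w_new = -14 - 4/5 * -1 = -14 - -4/5 = -66/5.

-66/5


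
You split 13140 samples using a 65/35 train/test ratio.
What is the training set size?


Test set = 13140 * 35% = 4599. Training set = 13140 - 4599 = 8541.

8541


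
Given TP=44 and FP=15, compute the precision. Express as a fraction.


Precision = TP / (TP + FP) = 44 / 59 = 44/59.

44/59


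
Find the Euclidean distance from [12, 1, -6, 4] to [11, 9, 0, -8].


d = sqrt(sum of squared differences). (12-11)^2=1, (1-9)^2=64, (-6-0)^2=36, (4--8)^2=144. Sum = 245.

sqrt(245)


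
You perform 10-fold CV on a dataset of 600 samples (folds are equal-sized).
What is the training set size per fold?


Each validation fold has 600/10 = 60 samples. Training set = 600 - 60 = 540.

540


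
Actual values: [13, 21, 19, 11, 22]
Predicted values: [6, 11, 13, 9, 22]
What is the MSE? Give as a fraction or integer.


MSE = (1/5) * ((13-6)^2=49 + (21-11)^2=100 + (19-13)^2=36 + (11-9)^2=4 + (22-22)^2=0). Sum = 189. MSE = 189/5.

189/5


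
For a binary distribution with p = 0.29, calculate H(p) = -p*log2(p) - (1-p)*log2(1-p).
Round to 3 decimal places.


H = -0.29*log2(0.29) - 0.71*log2(0.71) = 0.869.

0.869


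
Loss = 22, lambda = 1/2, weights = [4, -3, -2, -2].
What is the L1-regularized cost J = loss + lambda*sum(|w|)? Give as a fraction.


L1 norm = sum(|w|) = 11. J = 22 + 1/2 * 11 = 55/2.

55/2


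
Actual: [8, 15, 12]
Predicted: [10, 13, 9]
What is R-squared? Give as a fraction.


Mean(y) = 35/3. SS_res = 17. SS_tot = 74/3. R^2 = 1 - 17/(74/3) = 23/74.

23/74


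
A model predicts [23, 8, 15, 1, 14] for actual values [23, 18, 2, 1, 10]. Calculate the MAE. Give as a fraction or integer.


MAE = (1/5) * (|23-23|=0 + |18-8|=10 + |2-15|=13 + |1-1|=0 + |10-14|=4). Sum = 27. MAE = 27/5.

27/5


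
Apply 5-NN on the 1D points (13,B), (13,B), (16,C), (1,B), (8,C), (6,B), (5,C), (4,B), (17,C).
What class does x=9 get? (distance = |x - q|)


Distances: |13-9|=4, |13-9|=4, |16-9|=7, |1-9|=8, |8-9|=1, |6-9|=3, |5-9|=4, |4-9|=5, |17-9|=8. 5 nearest: (8,C), (6,B), (13,B), (13,B), (5,C). Counts: {'C': 2, 'B': 3}. Majority class: B.

B


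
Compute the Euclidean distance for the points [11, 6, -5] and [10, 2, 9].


d = sqrt(sum of squared differences). (11-10)^2=1, (6-2)^2=16, (-5-9)^2=196. Sum = 213.

sqrt(213)


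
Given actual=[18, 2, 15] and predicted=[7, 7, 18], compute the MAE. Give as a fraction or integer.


MAE = (1/3) * (|18-7|=11 + |2-7|=5 + |15-18|=3). Sum = 19. MAE = 19/3.

19/3


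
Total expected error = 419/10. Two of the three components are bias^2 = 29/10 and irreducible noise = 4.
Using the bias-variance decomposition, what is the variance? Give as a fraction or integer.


Total error = bias^2 + variance + irreducible noise. So variance = 419/10 - 29/10 - 4 = 35.

35


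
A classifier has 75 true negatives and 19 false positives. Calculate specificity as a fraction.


Specificity = TN / (TN + FP) = 75 / 94 = 75/94.

75/94


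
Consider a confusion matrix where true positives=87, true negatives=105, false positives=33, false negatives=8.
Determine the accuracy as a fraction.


Accuracy = (TP + TN) / (TP + TN + FP + FN) = (87 + 105) / 233 = 192/233.

192/233


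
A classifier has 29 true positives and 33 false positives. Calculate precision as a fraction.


Precision = TP / (TP + FP) = 29 / 62 = 29/62.

29/62


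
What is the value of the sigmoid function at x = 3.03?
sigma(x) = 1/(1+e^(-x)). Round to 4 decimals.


sigma(3.03) = 1/(1+e^(-3.03)) = 1/(1+0.048316) = 1/1.048316 = 0.9539.

0.9539


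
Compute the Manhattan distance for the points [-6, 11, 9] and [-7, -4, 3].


d = sum of absolute differences: |-6--7|=1 + |11--4|=15 + |9-3|=6 = 22.

22


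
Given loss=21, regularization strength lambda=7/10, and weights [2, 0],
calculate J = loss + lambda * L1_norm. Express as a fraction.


L1 norm = sum(|w|) = 2. J = 21 + 7/10 * 2 = 112/5.

112/5


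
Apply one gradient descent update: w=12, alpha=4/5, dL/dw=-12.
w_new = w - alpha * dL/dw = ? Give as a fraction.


w_new = 12 - 4/5 * -12 = 12 - -48/5 = 108/5.

108/5


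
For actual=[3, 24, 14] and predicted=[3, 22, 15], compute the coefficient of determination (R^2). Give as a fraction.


Mean(y) = 41/3. SS_res = 5. SS_tot = 662/3. R^2 = 1 - 5/(662/3) = 647/662.

647/662


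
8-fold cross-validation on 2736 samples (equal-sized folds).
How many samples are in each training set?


Each validation fold has 2736/8 = 342 samples. Training set = 2736 - 342 = 2394.

2394


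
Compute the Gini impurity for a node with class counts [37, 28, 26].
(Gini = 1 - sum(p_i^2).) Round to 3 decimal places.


Total = 91. Proportions: 37/91, 28/91, 26/91. sum(p_i^2) = 0.3416. Gini = 1 - 0.3416 = 0.6584, which rounds to 0.658.

0.658


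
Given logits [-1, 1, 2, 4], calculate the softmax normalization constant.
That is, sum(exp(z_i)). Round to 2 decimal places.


Denom = e^-1=0.3679 + e^1=2.7183 + e^2=7.3891 + e^4=54.5982. Sum = 65.0735, which rounds to 65.07.

65.07


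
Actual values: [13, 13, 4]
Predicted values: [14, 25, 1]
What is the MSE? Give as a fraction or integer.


MSE = (1/3) * ((13-14)^2=1 + (13-25)^2=144 + (4-1)^2=9). Sum = 154. MSE = 154/3.

154/3


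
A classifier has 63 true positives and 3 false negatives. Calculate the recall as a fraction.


Recall = TP / (TP + FN) = 63 / 66 = 21/22.

21/22


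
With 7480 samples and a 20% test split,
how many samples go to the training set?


Test set = 7480 * 20% = 1496. Training set = 7480 - 1496 = 5984.

5984


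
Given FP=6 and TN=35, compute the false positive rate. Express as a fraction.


FPR = FP / (FP + TN) = 6 / 41 = 6/41.

6/41


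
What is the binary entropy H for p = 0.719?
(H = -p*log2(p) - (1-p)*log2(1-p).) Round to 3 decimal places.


H = -0.719*log2(0.719) - 0.281*log2(0.281) = 0.857.

0.857


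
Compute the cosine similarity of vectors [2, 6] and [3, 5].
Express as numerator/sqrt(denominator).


dot = 36. |a|^2 = 40, |b|^2 = 34. cos = 36/sqrt(1360).

36/sqrt(1360)


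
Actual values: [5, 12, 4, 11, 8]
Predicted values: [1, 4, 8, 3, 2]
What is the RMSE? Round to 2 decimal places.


MSE = 39.2000. RMSE = sqrt(39.2000) = 6.26.

6.26


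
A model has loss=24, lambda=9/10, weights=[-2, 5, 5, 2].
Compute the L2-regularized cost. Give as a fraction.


L2 sq norm = sum(w^2) = 58. J = 24 + 9/10 * 58 = 381/5.

381/5


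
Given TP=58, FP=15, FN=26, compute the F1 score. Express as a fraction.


Precision = 58/73 = 58/73. Recall = 58/84 = 29/42. F1 = 2*P*R/(P+R) = 116/157.

116/157


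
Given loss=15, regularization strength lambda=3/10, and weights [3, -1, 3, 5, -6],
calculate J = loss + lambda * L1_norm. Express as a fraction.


L1 norm = sum(|w|) = 18. J = 15 + 3/10 * 18 = 102/5.

102/5


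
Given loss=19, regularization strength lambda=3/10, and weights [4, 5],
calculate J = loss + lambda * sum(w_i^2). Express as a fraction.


L2 sq norm = sum(w^2) = 41. J = 19 + 3/10 * 41 = 313/10.

313/10


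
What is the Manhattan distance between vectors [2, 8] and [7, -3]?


d = sum of absolute differences: |2-7|=5 + |8--3|=11 = 16.

16


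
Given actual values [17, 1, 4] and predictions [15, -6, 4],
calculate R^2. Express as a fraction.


Mean(y) = 22/3. SS_res = 53. SS_tot = 434/3. R^2 = 1 - 53/(434/3) = 275/434.

275/434


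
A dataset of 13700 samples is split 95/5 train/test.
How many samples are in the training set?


Test set = 13700 * 5% = 685. Training set = 13700 - 685 = 13015.

13015


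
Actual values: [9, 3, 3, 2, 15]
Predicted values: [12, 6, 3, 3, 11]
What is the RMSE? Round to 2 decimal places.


MSE = 7.0000. RMSE = sqrt(7.0000) = 2.65.

2.65


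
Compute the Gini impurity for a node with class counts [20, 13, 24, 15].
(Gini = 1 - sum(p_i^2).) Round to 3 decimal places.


Total = 72. Proportions: 20/72, 13/72, 24/72, 15/72. sum(p_i^2) = 0.2643. Gini = 1 - 0.2643 = 0.7357, which rounds to 0.736.

0.736


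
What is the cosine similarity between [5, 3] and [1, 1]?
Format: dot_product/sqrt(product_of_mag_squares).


dot = 8. |a|^2 = 34, |b|^2 = 2. cos = 8/sqrt(68).

8/sqrt(68)


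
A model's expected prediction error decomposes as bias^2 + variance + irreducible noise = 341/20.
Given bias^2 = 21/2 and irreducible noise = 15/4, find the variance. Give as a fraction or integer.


Total error = bias^2 + variance + irreducible noise. So variance = 341/20 - 21/2 - 15/4 = 14/5.

14/5


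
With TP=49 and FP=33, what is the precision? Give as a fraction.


Precision = TP / (TP + FP) = 49 / 82 = 49/82.

49/82


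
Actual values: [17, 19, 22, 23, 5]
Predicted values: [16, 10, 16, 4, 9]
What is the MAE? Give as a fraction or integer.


MAE = (1/5) * (|17-16|=1 + |19-10|=9 + |22-16|=6 + |23-4|=19 + |5-9|=4). Sum = 39. MAE = 39/5.

39/5


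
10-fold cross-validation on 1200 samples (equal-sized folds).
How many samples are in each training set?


Each validation fold has 1200/10 = 120 samples. Training set = 1200 - 120 = 1080.

1080


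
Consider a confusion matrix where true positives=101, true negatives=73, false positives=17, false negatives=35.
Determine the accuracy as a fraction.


Accuracy = (TP + TN) / (TP + TN + FP + FN) = (101 + 73) / 226 = 87/113.

87/113


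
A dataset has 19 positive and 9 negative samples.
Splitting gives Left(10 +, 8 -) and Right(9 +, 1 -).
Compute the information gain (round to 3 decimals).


H(parent) = 0.9059. H(left) = 0.9911, H(right) = 0.4690. Weighted = (18/28)*0.9911 + (10/28)*0.4690 = 0.8046. IG = 0.9059 - 0.8046 = 0.1013, which rounds to 0.101.

0.101


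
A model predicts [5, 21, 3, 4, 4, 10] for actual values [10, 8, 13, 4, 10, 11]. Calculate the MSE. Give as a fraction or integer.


MSE = (1/6) * ((10-5)^2=25 + (8-21)^2=169 + (13-3)^2=100 + (4-4)^2=0 + (10-4)^2=36 + (11-10)^2=1). Sum = 331. MSE = 331/6.

331/6


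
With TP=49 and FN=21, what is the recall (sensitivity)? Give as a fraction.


Recall = TP / (TP + FN) = 49 / 70 = 7/10.

7/10


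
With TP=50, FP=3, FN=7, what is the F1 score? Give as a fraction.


Precision = 50/53 = 50/53. Recall = 50/57 = 50/57. F1 = 2*P*R/(P+R) = 10/11.

10/11


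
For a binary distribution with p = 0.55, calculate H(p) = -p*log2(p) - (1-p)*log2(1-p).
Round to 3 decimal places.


H = -0.55*log2(0.55) - 0.45*log2(0.45) = 0.993.

0.993


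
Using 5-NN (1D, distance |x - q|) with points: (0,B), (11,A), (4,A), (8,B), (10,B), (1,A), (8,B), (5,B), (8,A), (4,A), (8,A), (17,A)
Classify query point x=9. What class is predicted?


Distances: |0-9|=9, |11-9|=2, |4-9|=5, |8-9|=1, |10-9|=1, |1-9|=8, |8-9|=1, |5-9|=4, |8-9|=1, |4-9|=5, |8-9|=1, |17-9|=8. 5 nearest: (8,A), (8,A), (8,B), (10,B), (8,B). Counts: {'A': 2, 'B': 3}. Majority class: B.

B


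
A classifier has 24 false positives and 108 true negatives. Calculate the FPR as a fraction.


FPR = FP / (FP + TN) = 24 / 132 = 2/11.

2/11


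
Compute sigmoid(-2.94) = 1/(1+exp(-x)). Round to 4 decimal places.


sigma(-2.94) = 1/(1+e^(2.94)) = 1/(1+18.915846) = 1/19.915846 = 0.0502.

0.0502


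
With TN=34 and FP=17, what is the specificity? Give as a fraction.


Specificity = TN / (TN + FP) = 34 / 51 = 2/3.

2/3


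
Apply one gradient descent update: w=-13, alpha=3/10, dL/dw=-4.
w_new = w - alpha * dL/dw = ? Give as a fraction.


w_new = -13 - 3/10 * -4 = -13 - -6/5 = -59/5.

-59/5


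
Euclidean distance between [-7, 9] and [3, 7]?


d = sqrt(sum of squared differences). (-7-3)^2=100, (9-7)^2=4. Sum = 104.

sqrt(104)


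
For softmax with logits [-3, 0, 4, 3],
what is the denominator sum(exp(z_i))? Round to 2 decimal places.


Denom = e^-3=0.0498 + e^0=1.0000 + e^4=54.5982 + e^3=20.0855. Sum = 75.7335, which rounds to 75.73.

75.73


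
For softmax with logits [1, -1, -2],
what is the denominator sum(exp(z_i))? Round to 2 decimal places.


Denom = e^1=2.7183 + e^-1=0.3679 + e^-2=0.1353. Sum = 3.2215, which rounds to 3.22.

3.22


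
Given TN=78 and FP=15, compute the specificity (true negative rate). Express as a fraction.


Specificity = TN / (TN + FP) = 78 / 93 = 26/31.

26/31


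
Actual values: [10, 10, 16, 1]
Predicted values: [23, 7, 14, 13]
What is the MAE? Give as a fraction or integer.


MAE = (1/4) * (|10-23|=13 + |10-7|=3 + |16-14|=2 + |1-13|=12). Sum = 30. MAE = 15/2.

15/2


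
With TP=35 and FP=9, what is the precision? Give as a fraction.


Precision = TP / (TP + FP) = 35 / 44 = 35/44.

35/44


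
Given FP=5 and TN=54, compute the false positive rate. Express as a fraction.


FPR = FP / (FP + TN) = 5 / 59 = 5/59.

5/59


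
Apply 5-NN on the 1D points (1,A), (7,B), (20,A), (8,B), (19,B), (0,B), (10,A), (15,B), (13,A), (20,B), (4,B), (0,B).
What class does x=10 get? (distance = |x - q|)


Distances: |1-10|=9, |7-10|=3, |20-10|=10, |8-10|=2, |19-10|=9, |0-10|=10, |10-10|=0, |15-10|=5, |13-10|=3, |20-10|=10, |4-10|=6, |0-10|=10. 5 nearest: (10,A), (8,B), (13,A), (7,B), (15,B). Counts: {'A': 2, 'B': 3}. Majority class: B.

B


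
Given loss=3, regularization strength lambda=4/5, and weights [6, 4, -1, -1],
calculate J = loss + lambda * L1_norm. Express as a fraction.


L1 norm = sum(|w|) = 12. J = 3 + 4/5 * 12 = 63/5.

63/5


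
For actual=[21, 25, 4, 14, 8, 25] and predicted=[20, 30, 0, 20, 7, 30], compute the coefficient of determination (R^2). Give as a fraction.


Mean(y) = 97/6. SS_res = 104. SS_tot = 2393/6. R^2 = 1 - 104/(2393/6) = 1769/2393.

1769/2393


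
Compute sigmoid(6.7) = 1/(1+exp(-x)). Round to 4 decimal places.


sigma(6.7) = 1/(1+e^(-6.7)) = 1/(1+0.001231) = 1/1.001231 = 0.9988.

0.9988


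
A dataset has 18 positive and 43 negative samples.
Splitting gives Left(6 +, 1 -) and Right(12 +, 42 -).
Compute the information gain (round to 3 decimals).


H(parent) = 0.8752. H(left) = 0.5917, H(right) = 0.7642. Weighted = (7/61)*0.5917 + (54/61)*0.7642 = 0.7444. IG = 0.8752 - 0.7444 = 0.1308, which rounds to 0.131.

0.131


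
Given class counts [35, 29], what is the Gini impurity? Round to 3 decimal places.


Total = 64. Proportions: 35/64, 29/64. sum(p_i^2) = 0.5044. Gini = 1 - 0.5044 = 0.4956, which rounds to 0.496.

0.496


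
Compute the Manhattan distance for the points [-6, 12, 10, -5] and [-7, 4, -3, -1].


d = sum of absolute differences: |-6--7|=1 + |12-4|=8 + |10--3|=13 + |-5--1|=4 = 26.

26


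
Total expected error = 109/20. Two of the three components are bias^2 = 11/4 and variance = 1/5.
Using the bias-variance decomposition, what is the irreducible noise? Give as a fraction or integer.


Total error = bias^2 + variance + irreducible noise. So irreducible noise = 109/20 - 11/4 - 1/5 = 5/2.

5/2


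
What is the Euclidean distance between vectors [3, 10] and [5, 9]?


d = sqrt(sum of squared differences). (3-5)^2=4, (10-9)^2=1. Sum = 5.

sqrt(5)


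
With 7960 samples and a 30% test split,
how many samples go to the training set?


Test set = 7960 * 30% = 2388. Training set = 7960 - 2388 = 5572.

5572


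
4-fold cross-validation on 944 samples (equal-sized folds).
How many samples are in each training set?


Each validation fold has 944/4 = 236 samples. Training set = 944 - 236 = 708.

708


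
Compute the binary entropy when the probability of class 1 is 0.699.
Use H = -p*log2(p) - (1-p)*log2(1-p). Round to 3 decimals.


H = -0.699*log2(0.699) - 0.301*log2(0.301) = 0.883.

0.883


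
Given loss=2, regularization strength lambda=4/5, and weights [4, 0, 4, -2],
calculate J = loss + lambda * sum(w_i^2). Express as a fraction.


L2 sq norm = sum(w^2) = 36. J = 2 + 4/5 * 36 = 154/5.

154/5


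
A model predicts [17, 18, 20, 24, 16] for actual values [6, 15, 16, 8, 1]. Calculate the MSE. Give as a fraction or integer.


MSE = (1/5) * ((6-17)^2=121 + (15-18)^2=9 + (16-20)^2=16 + (8-24)^2=256 + (1-16)^2=225). Sum = 627. MSE = 627/5.

627/5


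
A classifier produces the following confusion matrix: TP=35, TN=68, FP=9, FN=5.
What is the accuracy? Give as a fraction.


Accuracy = (TP + TN) / (TP + TN + FP + FN) = (35 + 68) / 117 = 103/117.

103/117


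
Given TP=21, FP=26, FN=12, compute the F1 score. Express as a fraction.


Precision = 21/47 = 21/47. Recall = 21/33 = 7/11. F1 = 2*P*R/(P+R) = 21/40.

21/40


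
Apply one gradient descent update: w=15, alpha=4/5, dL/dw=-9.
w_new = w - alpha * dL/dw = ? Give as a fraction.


w_new = 15 - 4/5 * -9 = 15 - -36/5 = 111/5.

111/5


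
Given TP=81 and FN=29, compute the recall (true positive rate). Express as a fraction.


Recall = TP / (TP + FN) = 81 / 110 = 81/110.

81/110


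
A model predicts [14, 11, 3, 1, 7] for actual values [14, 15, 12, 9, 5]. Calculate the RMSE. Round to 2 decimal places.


MSE = 33.0000. RMSE = sqrt(33.0000) = 5.74.

5.74


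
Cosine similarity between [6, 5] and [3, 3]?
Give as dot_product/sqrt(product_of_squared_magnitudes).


dot = 33. |a|^2 = 61, |b|^2 = 18. cos = 33/sqrt(1098).

33/sqrt(1098)


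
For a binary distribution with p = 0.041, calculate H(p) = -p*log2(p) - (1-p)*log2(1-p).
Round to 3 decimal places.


H = -0.041*log2(0.041) - 0.959*log2(0.959) = 0.247.

0.247


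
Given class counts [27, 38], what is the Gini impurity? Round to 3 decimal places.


Total = 65. Proportions: 27/65, 38/65. sum(p_i^2) = 0.5143. Gini = 1 - 0.5143 = 0.4857, which rounds to 0.486.

0.486


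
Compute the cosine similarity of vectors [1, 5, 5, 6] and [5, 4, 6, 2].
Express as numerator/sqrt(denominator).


dot = 67. |a|^2 = 87, |b|^2 = 81. cos = 67/sqrt(7047).

67/sqrt(7047)


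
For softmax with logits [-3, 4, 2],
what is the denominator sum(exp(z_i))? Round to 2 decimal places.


Denom = e^-3=0.0498 + e^4=54.5982 + e^2=7.3891. Sum = 62.0371, which rounds to 62.04.

62.04


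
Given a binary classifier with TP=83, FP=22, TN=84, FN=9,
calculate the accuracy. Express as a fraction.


Accuracy = (TP + TN) / (TP + TN + FP + FN) = (83 + 84) / 198 = 167/198.

167/198


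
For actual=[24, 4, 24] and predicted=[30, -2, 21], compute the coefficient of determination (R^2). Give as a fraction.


Mean(y) = 52/3. SS_res = 81. SS_tot = 800/3. R^2 = 1 - 81/(800/3) = 557/800.

557/800


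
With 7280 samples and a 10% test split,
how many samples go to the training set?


Test set = 7280 * 10% = 728. Training set = 7280 - 728 = 6552.

6552


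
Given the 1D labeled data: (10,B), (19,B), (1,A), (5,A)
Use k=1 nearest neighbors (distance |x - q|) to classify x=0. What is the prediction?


Distances: |10-0|=10, |19-0|=19, |1-0|=1, |5-0|=5. 1 nearest: (1,A). Counts: {'A': 1}. Majority class: A.

A


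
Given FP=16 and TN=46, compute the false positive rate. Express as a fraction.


FPR = FP / (FP + TN) = 16 / 62 = 8/31.

8/31


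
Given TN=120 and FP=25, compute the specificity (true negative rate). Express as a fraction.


Specificity = TN / (TN + FP) = 120 / 145 = 24/29.

24/29


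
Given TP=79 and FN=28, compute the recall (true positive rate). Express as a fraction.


Recall = TP / (TP + FN) = 79 / 107 = 79/107.

79/107


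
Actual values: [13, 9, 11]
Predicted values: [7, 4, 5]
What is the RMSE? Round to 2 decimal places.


MSE = 32.3333. RMSE = sqrt(32.3333) = 5.69.

5.69


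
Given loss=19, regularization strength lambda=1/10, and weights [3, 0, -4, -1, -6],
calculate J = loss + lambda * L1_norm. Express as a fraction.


L1 norm = sum(|w|) = 14. J = 19 + 1/10 * 14 = 102/5.

102/5


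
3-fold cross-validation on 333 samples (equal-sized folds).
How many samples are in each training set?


Each validation fold has 333/3 = 111 samples. Training set = 333 - 111 = 222.

222


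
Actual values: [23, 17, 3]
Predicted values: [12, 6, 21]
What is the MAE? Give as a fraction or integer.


MAE = (1/3) * (|23-12|=11 + |17-6|=11 + |3-21|=18). Sum = 40. MAE = 40/3.

40/3


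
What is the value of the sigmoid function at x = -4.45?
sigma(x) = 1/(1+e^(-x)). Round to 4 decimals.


sigma(-4.45) = 1/(1+e^(4.45)) = 1/(1+85.626944) = 1/86.626944 = 0.0115.

0.0115


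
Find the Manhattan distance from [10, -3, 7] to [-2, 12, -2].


d = sum of absolute differences: |10--2|=12 + |-3-12|=15 + |7--2|=9 = 36.

36


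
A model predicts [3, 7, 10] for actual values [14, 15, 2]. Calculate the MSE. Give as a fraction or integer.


MSE = (1/3) * ((14-3)^2=121 + (15-7)^2=64 + (2-10)^2=64). Sum = 249. MSE = 83.

83


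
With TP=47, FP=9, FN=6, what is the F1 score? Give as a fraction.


Precision = 47/56 = 47/56. Recall = 47/53 = 47/53. F1 = 2*P*R/(P+R) = 94/109.

94/109


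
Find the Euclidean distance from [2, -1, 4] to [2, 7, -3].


d = sqrt(sum of squared differences). (2-2)^2=0, (-1-7)^2=64, (4--3)^2=49. Sum = 113.

sqrt(113)


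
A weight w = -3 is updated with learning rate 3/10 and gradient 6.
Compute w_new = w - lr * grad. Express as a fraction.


w_new = -3 - 3/10 * 6 = -3 - 9/5 = -24/5.

-24/5


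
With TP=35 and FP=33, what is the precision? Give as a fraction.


Precision = TP / (TP + FP) = 35 / 68 = 35/68.

35/68


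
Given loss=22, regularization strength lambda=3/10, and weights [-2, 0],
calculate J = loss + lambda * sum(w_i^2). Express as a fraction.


L2 sq norm = sum(w^2) = 4. J = 22 + 3/10 * 4 = 116/5.

116/5


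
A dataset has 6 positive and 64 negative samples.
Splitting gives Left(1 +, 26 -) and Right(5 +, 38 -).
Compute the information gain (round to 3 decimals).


H(parent) = 0.4220. H(left) = 0.2285, H(right) = 0.5186. Weighted = (27/70)*0.2285 + (43/70)*0.5186 = 0.4067. IG = 0.4220 - 0.4067 = 0.0153, which rounds to 0.015.

0.015


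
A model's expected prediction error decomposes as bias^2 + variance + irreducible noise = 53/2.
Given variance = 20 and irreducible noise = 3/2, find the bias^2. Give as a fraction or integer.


Total error = bias^2 + variance + irreducible noise. So bias^2 = 53/2 - 20 - 3/2 = 5.

5


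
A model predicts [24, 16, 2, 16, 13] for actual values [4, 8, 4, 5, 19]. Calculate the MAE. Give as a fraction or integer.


MAE = (1/5) * (|4-24|=20 + |8-16|=8 + |4-2|=2 + |5-16|=11 + |19-13|=6). Sum = 47. MAE = 47/5.

47/5


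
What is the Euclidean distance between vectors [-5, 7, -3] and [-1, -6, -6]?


d = sqrt(sum of squared differences). (-5--1)^2=16, (7--6)^2=169, (-3--6)^2=9. Sum = 194.

sqrt(194)


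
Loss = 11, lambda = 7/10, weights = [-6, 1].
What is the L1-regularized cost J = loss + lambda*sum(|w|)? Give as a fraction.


L1 norm = sum(|w|) = 7. J = 11 + 7/10 * 7 = 159/10.

159/10


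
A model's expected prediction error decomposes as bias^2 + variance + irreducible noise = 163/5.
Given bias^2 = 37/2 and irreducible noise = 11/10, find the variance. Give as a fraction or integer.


Total error = bias^2 + variance + irreducible noise. So variance = 163/5 - 37/2 - 11/10 = 13.

13
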